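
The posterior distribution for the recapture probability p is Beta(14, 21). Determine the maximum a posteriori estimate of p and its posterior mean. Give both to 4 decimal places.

p_MAP = 0.3939, E[p|data] = 0.4000

Mode = (14−1)/(14+21−2) = 13/33 = 0.3939.
Mean = 14/(14+21) = 14/35 = 0.4000.
The posterior is right-skewed, so the mean exceeds the mode.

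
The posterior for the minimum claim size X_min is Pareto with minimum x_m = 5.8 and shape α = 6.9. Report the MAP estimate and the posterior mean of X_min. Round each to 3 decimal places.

The Pareto density is strictly decreasing on [x_m, ∞), so the mode is x_m = 5.800.
Mean = α·x_m/(α−1) = 6.9·5.8/5.9 = 6.783.

MAP: 5.800. Posterior mean: 6.783.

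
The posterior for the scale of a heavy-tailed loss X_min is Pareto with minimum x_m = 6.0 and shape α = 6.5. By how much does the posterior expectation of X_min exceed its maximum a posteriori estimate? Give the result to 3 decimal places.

The Pareto density is strictly decreasing on [x_m, ∞), so the mode is x_m = 6.000.
Mean = α·x_m/(α−1) = 6.5·6.0/5.5 = 7.091.
Difference = 7.091 − 6.000 = 1.091.
The mean is pulled above the mode by the posterior's right skew.

1.091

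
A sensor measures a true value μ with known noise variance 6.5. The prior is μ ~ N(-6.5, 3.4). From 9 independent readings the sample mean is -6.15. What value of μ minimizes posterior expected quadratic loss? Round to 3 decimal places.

Posterior for μ is Normal. Precision-weighted mean: (1/3.4·-6.5 + 9/6.5·-6.15) / (1/3.4 + 9/6.5) = -6.211.
A Normal posterior is symmetric, so mode = mean.
Quadratic loss ⇒ the optimal estimator is the posterior mean.

-6.211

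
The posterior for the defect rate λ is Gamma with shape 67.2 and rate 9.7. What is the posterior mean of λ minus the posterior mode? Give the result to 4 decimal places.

0.1031

Mode = (α−1)/β = 66.2/9.7 = 6.8247.
Mean = α/β = 67.2/9.7 = 6.9278.
Difference = 6.9278 − 6.8247 = 0.1031.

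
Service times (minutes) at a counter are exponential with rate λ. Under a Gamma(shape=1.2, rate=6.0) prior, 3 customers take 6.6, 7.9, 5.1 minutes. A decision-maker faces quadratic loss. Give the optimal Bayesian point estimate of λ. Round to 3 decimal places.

Σ times = 19.6. Posterior: Gamma(shape = 1.2+3 = 4.2, rate = 6.0+19.6 = 25.6).
Mode = (α−1)/β = 3.2/25.6 = 0.125.
Mean = α/β = 4.2/25.6 = 0.164.
Quadratic loss ⇒ the optimal estimator is the posterior mean.

0.164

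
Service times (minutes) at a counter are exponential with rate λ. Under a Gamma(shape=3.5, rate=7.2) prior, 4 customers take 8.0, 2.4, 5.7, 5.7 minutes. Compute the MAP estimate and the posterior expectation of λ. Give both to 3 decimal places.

MAP = 0.224, posterior mean = 0.259

Σ times = 21.8. Posterior: Gamma(shape = 3.5+4 = 7.5, rate = 7.2+21.8 = 29.0).
Mode = (α−1)/β = 6.5/29.0 = 0.224.
Mean = α/β = 7.5/29.0 = 0.259.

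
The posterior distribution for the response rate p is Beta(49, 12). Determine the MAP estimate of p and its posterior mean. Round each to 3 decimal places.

MAP = 0.814, posterior mean = 0.803

Mode = (49−1)/(49+12−2) = 48/59 = 0.814.
Mean = 49/(49+12) = 49/61 = 0.803.
Left-skewed posterior ⇒ mean < mode.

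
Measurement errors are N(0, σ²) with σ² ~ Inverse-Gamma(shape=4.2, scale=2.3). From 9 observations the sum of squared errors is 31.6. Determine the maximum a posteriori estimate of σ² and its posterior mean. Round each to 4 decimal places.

Posterior: Inverse-Gamma(shape = 4.2+9/2 = 8.7, scale = 2.3+31.6/2 = 18.1).
Mode = β/(α+1) = 18.1/9.7 = 1.8660.
Mean = β/(α−1) = 18.1/7.7 = 2.3506.
Mean > mode: the posterior has a right tail.

MAP = 1.8660, posterior mean = 2.3506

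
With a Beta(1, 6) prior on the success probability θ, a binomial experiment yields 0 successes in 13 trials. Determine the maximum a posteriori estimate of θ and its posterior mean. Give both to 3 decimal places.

MAP = 0.000; posterior mean = 0.050

Posterior: Beta(1+0, 6+13) = Beta(1, 19).
Since α = 1 ≤ 1 and β > 1, the Beta density is monotone decreasing on [0,1]; the mode is at 0.
Mean = 1/(1+19) = 0.050.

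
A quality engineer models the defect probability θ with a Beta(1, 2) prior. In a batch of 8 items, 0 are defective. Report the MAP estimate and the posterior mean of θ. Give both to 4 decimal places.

MAP = 0.0000; posterior mean = 0.0909

Posterior: Beta(1+0, 2+8) = Beta(1, 10).
Since α = 1 ≤ 1 and β > 1, the Beta density is monotone decreasing on [0,1]; the mode is at 0.
Mean = 1/(1+10) = 0.0909.
Right-skewed posterior ⇒ mode < mean.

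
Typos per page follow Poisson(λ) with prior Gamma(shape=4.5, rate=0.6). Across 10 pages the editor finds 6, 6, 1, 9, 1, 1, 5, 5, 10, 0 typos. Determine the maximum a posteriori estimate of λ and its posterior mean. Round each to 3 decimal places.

Σ counts = 44. Posterior: Gamma(shape = 4.5+44 = 48.5, rate = 0.6+10 = 10.6).
Mode = (α−1)/β = 47.5/10.6 = 4.481.
Mean = α/β = 48.5/10.6 = 4.575.

MAP = 4.481, posterior mean = 4.575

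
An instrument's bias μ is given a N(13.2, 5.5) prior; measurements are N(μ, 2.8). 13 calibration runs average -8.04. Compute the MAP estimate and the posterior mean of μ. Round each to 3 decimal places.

MAP estimate = -7.240, posterior mean = -7.240

Posterior for μ is Normal. Precision-weighted mean: (1/5.5·13.2 + 13/2.8·-8.04) / (1/5.5 + 13/2.8) = -7.240.
A Normal posterior is symmetric, so mode = mean.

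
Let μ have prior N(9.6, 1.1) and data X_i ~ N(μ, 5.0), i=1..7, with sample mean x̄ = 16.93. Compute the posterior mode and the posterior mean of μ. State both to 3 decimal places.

Posterior for μ is Normal. Precision-weighted mean: (1/1.1·9.6 + 7/5.0·16.93) / (1/1.1 + 7/5.0) = 14.044.
A Normal posterior is symmetric, so mode = mean.

MAP = 14.044; posterior mean = 14.044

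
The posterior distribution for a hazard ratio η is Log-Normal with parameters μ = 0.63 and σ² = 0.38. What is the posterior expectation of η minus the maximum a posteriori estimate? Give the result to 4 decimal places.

Mode = exp(μ − σ²) = exp(0.25) = 1.2840.
Mean = exp(μ + σ²/2) = exp(0.820) = 2.2705.
Difference = 2.2705 − 1.2840 = 0.9865.
The mean is pulled above the mode by the posterior's right skew.

0.9865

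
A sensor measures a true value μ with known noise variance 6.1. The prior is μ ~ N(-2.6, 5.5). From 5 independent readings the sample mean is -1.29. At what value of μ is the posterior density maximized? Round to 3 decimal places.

-1.528

Posterior for μ is Normal. Precision-weighted mean: (1/5.5·-2.6 + 5/6.1·-1.29) / (1/5.5 + 5/6.1) = -1.528.
A Normal posterior is symmetric, so mode = mean.
This is the posterior mode — the MAP estimate.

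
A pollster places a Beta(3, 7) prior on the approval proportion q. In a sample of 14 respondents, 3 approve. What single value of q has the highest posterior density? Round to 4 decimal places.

Posterior: Beta(3+3, 7+11) = Beta(6, 18).
Mode = (6−1)/(6+18−2) = 5/22 = 0.2273.
Mean = 6/(6+18) = 6/24 = 0.2500.
This is the posterior mode — the MAP estimate.

0.2273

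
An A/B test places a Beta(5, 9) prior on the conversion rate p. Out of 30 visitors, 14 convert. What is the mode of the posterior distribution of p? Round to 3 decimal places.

Posterior: Beta(5+14, 9+16) = Beta(19, 25).
Mode = (19−1)/(19+25−2) = 18/42 = 0.429.
Mean = 19/(19+25) = 19/44 = 0.432.
This is the posterior mode — the MAP estimate.

0.429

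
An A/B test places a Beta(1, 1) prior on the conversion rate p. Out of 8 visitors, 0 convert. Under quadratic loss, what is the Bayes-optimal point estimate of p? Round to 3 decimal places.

Posterior: Beta(1+0, 1+8) = Beta(1, 9).
Since α = 1 ≤ 1 and β > 1, the Beta density is monotone decreasing on [0,1]; the mode is at 0.
Mean = 1/(1+9) = 0.100.
Quadratic loss ⇒ the optimal estimator is the posterior mean.

0.100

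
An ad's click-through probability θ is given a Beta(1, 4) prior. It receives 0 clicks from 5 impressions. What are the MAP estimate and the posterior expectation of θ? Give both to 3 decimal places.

Posterior: Beta(1+0, 4+5) = Beta(1, 9).
Since α = 1 ≤ 1 and β > 1, the Beta density is monotone decreasing on [0,1]; the mode is at 0.
Mean = 1/(1+9) = 0.100.

MAP = 0.000; posterior mean = 0.100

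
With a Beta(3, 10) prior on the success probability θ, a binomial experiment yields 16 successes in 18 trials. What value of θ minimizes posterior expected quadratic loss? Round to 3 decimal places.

Posterior: Beta(3+16, 10+2) = Beta(19, 12).
Mode = (19−1)/(19+12−2) = 18/29 = 0.621.
Mean = 19/(19+12) = 19/31 = 0.613.
Quadratic loss ⇒ the optimal estimator is the posterior mean.

0.613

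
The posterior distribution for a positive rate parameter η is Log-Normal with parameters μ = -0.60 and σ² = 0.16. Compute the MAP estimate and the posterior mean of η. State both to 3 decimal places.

MAP = 0.468; posterior mean = 0.595

Mode = exp(μ − σ²) = exp(-0.76) = 0.468.
Mean = exp(μ + σ²/2) = exp(-0.520) = 0.595.
Right-skewed posterior ⇒ mode < mean.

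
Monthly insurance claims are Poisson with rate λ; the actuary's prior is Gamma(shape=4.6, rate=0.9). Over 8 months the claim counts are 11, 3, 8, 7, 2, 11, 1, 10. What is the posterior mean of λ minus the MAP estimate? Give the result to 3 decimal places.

Σ counts = 53. Posterior: Gamma(shape = 4.6+53 = 57.6, rate = 0.9+8 = 8.9).
Mode = (α−1)/β = 56.6/8.9 = 6.360.
Mean = α/β = 57.6/8.9 = 6.472.
Difference = 6.472 − 6.360 = 0.112.

0.112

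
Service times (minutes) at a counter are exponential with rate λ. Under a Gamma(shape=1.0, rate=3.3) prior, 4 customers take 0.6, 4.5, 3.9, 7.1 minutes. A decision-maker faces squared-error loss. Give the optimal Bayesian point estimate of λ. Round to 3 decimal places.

Σ times = 16.1. Posterior: Gamma(shape = 1.0+4 = 5.0, rate = 3.3+16.1 = 19.4).
Mode = (α−1)/β = 4.0/19.4 = 0.206.
Mean = α/β = 5.0/19.4 = 0.258.
Squared-error loss ⇒ the optimal estimator is the posterior mean.

0.258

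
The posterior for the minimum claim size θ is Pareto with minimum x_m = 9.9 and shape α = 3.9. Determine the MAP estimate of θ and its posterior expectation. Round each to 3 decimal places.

The Pareto density is strictly decreasing on [x_m, ∞), so the mode is x_m = 9.900.
Mean = α·x_m/(α−1) = 3.9·9.9/2.9 = 13.314.

MAP = 9.900; posterior mean = 13.314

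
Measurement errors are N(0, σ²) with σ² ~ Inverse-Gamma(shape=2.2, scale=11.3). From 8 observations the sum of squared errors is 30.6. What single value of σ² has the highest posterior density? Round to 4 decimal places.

3.6944

Posterior: Inverse-Gamma(shape = 2.2+8/2 = 6.2, scale = 11.3+30.6/2 = 26.6).
Mode = β/(α+1) = 26.6/7.2 = 3.6944.
Mean = β/(α−1) = 26.6/5.2 = 5.1154.
This is the posterior mode — the MAP estimate.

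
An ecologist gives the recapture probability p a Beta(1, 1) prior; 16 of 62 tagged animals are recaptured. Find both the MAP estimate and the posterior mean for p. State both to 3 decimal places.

MAP: 0.258. Posterior mean: 0.266.

Posterior: Beta(1+16, 1+46) = Beta(17, 47).
Mode = (17−1)/(17+47−2) = 16/62 = 0.258.
With a flat prior the MAP equals the MLE, 16/62.
Mean = 17/(17+47) = 17/64 = 0.266.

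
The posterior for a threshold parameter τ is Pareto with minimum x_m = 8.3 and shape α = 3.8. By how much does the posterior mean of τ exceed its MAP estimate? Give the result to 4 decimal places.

The Pareto density is strictly decreasing on [x_m, ∞), so the mode is x_m = 8.3000.
Mean = α·x_m/(α−1) = 3.8·8.3/2.8 = 11.2643.
Difference = 11.2643 − 8.3000 = 2.9643.

2.9643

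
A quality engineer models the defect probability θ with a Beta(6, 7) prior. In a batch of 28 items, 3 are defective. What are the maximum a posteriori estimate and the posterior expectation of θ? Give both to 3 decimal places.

θ_MAP = 0.205, E[θ|data] = 0.220

Posterior: Beta(6+3, 7+25) = Beta(9, 32).
Mode = (9−1)/(9+32−2) = 8/39 = 0.205.
Mean = 9/(9+32) = 9/41 = 0.220.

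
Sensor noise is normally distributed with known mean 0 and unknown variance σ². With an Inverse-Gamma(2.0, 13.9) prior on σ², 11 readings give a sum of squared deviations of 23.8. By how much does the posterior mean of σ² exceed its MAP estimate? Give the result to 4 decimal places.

Posterior: Inverse-Gamma(shape = 2.0+11/2 = 7.5, scale = 13.9+23.8/2 = 25.8).
Mode = β/(α+1) = 25.8/8.5 = 3.0353.
Mean = β/(α−1) = 25.8/6.5 = 3.9692.
Difference = 3.9692 − 3.0353 = 0.9339.

0.9339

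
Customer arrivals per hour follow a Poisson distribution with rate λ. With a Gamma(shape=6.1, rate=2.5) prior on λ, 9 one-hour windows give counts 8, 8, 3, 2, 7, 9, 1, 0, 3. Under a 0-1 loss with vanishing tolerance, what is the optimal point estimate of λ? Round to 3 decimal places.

Σ counts = 41. Posterior: Gamma(shape = 6.1+41 = 47.1, rate = 2.5+9 = 11.5).
Mode = (α−1)/β = 46.1/11.5 = 4.009.
Mean = α/β = 47.1/11.5 = 4.096.
This is the posterior mode — the MAP estimate.

4.009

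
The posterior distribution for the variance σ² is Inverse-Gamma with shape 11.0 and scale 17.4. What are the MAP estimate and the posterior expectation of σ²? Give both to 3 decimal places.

MAP: 1.450. Posterior mean: 1.740.

Mode = β/(α+1) = 17.4/12.0 = 1.450.
Mean = β/(α−1) = 17.4/10.0 = 1.740.
The posterior is right-skewed, so the mean exceeds the mode.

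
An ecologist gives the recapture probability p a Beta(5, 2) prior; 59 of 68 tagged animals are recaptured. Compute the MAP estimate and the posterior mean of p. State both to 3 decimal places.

MAP estimate = 0.863, posterior mean = 0.853

Posterior: Beta(5+59, 2+9) = Beta(64, 11).
Mode = (64−1)/(64+11−2) = 63/73 = 0.863.
Mean = 64/(64+11) = 64/75 = 0.853.
Left-skewed posterior ⇒ mean < mode.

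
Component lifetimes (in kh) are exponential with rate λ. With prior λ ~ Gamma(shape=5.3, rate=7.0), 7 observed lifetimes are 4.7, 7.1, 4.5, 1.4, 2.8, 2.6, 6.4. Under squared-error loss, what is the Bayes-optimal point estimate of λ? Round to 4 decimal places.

0.3370

Σ times = 29.5. Posterior: Gamma(shape = 5.3+7 = 12.3, rate = 7.0+29.5 = 36.5).
Mode = (α−1)/β = 11.3/36.5 = 0.3096.
Mean = α/β = 12.3/36.5 = 0.3370.
Squared-error loss ⇒ the optimal estimator is the posterior mean.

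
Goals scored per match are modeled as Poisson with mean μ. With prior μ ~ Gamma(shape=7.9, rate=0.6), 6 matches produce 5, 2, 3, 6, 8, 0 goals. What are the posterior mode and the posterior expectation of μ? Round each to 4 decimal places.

MAP = 4.6818; posterior mean = 4.8333

Σ counts = 24. Posterior: Gamma(shape = 7.9+24 = 31.9, rate = 0.6+6 = 6.6).
Mode = (α−1)/β = 30.9/6.6 = 4.6818.
Mean = α/β = 31.9/6.6 = 4.8333.
The posterior is right-skewed, so the mean exceeds the mode.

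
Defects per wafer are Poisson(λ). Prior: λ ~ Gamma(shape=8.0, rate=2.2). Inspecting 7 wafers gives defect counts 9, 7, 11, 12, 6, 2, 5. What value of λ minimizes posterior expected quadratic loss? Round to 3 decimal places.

6.522

Σ counts = 52. Posterior: Gamma(shape = 8.0+52 = 60.0, rate = 2.2+7 = 9.2).
Mode = (α−1)/β = 59.0/9.2 = 6.413.
Mean = α/β = 60.0/9.2 = 6.522.
Quadratic loss ⇒ the optimal estimator is the posterior mean.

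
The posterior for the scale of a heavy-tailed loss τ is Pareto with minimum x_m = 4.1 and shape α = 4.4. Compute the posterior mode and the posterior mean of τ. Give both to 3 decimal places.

MAP: 4.100. Posterior mean: 5.306.

The Pareto density is strictly decreasing on [x_m, ∞), so the mode is x_m = 4.100.
Mean = α·x_m/(α−1) = 4.4·4.1/3.4 = 5.306.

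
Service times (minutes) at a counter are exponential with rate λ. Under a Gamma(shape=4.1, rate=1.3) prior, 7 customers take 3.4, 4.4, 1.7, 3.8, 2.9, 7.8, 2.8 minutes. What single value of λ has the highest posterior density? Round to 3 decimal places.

Σ times = 26.8. Posterior: Gamma(shape = 4.1+7 = 11.1, rate = 1.3+26.8 = 28.1).
Mode = (α−1)/β = 10.1/28.1 = 0.359.
Mean = α/β = 11.1/28.1 = 0.395.
This is the posterior mode — the MAP estimate.

0.359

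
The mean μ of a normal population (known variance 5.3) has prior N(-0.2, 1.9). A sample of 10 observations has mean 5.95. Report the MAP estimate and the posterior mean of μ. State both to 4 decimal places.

MAP: 4.6086. Posterior mean: 4.6086.

Posterior for μ is Normal. Precision-weighted mean: (1/1.9·-0.2 + 10/5.3·5.95) / (1/1.9 + 10/5.3) = 4.6086.
A Normal posterior is symmetric, so mode = mean.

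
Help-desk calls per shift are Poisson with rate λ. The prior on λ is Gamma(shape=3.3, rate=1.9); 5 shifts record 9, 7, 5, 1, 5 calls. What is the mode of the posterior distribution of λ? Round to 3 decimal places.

Σ counts = 27. Posterior: Gamma(shape = 3.3+27 = 30.3, rate = 1.9+5 = 6.9).
Mode = (α−1)/β = 29.3/6.9 = 4.246.
Mean = α/β = 30.3/6.9 = 4.391.
This is the posterior mode — the MAP estimate.

4.246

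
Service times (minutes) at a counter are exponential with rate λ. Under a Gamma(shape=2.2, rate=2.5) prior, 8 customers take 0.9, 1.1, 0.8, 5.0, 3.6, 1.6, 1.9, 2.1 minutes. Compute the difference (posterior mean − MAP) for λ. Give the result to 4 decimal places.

Σ times = 17.0. Posterior: Gamma(shape = 2.2+8 = 10.2, rate = 2.5+17.0 = 19.5).
Mode = (α−1)/β = 9.2/19.5 = 0.4718.
Mean = α/β = 10.2/19.5 = 0.5231.
Difference = 0.5231 − 0.4718 = 0.0513.
The posterior is right-skewed, so the mean exceeds the mode.

0.0513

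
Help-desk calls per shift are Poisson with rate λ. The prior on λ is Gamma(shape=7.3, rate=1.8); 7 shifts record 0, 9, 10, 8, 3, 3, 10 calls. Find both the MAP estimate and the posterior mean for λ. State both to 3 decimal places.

MAP estimate = 5.602, posterior mean = 5.716

Σ counts = 43. Posterior: Gamma(shape = 7.3+43 = 50.3, rate = 1.8+7 = 8.8).
Mode = (α−1)/β = 49.3/8.8 = 5.602.
Mean = α/β = 50.3/8.8 = 5.716.
Right-skewed posterior ⇒ mode < mean.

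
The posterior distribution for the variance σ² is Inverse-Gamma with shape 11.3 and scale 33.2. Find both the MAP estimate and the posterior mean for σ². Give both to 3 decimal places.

MAP = 2.699; posterior mean = 3.223

Mode = β/(α+1) = 33.2/12.3 = 2.699.
Mean = β/(α−1) = 33.2/10.3 = 3.223.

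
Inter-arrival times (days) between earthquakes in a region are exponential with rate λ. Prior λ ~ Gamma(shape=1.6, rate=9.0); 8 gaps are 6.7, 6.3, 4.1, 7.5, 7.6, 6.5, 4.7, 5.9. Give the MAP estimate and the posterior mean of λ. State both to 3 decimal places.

MAP estimate = 0.148, posterior mean = 0.165

Σ times = 49.3. Posterior: Gamma(shape = 1.6+8 = 9.6, rate = 9.0+49.3 = 58.3).
Mode = (α−1)/β = 8.6/58.3 = 0.148.
Mean = α/β = 9.6/58.3 = 0.165.
The posterior is right-skewed, so the mean exceeds the mode.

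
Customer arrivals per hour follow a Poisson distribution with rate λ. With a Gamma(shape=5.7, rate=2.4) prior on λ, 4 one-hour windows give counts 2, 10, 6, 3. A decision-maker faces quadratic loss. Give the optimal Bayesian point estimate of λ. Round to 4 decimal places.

Σ counts = 21. Posterior: Gamma(shape = 5.7+21 = 26.7, rate = 2.4+4 = 6.4).
Mode = (α−1)/β = 25.7/6.4 = 4.0156.
Mean = α/β = 26.7/6.4 = 4.1719.
Quadratic loss ⇒ the optimal estimator is the posterior mean.

4.1719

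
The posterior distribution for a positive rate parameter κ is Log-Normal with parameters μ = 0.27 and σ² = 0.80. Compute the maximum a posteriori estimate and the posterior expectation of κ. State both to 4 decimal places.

Mode = exp(μ − σ²) = exp(-0.53) = 0.5886.
Mean = exp(μ + σ²/2) = exp(0.670) = 1.9542.

κ_MAP = 0.5886, E[κ|data] = 1.9542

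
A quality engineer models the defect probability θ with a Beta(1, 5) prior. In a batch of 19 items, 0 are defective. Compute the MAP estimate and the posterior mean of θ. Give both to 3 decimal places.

Posterior: Beta(1+0, 5+19) = Beta(1, 24).
Since α = 1 ≤ 1 and β > 1, the Beta density is monotone decreasing on [0,1]; the mode is at 0.
Mean = 1/(1+24) = 0.040.

MAP = 0.000; posterior mean = 0.040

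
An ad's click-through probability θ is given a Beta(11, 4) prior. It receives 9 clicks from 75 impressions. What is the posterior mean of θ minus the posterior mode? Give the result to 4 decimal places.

Posterior: Beta(11+9, 4+66) = Beta(20, 70).
Mode = (20−1)/(20+70−2) = 19/88 = 0.2159.
Mean = 20/(20+70) = 20/90 = 0.2222.
Difference = 0.2222 − 0.2159 = 0.0063.
Right-skewed posterior ⇒ mode < mean.

0.0063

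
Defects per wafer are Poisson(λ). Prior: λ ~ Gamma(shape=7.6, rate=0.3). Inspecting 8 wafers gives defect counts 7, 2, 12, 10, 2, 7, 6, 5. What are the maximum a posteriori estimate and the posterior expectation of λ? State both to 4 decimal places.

MAP = 6.9398; posterior mean = 7.0602

Σ counts = 51. Posterior: Gamma(shape = 7.6+51 = 58.6, rate = 0.3+8 = 8.3).
Mode = (α−1)/β = 57.6/8.3 = 6.9398.
Mean = α/β = 58.6/8.3 = 7.0602.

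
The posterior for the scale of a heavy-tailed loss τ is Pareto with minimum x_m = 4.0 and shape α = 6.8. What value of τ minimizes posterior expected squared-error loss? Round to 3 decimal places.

The Pareto density is strictly decreasing on [x_m, ∞), so the mode is x_m = 4.000.
Mean = α·x_m/(α−1) = 6.8·4.0/5.8 = 4.690.
Squared-error loss ⇒ the optimal estimator is the posterior mean.

4.690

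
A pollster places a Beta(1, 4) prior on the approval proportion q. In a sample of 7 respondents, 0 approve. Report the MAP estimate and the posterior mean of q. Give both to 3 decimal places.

Posterior: Beta(1+0, 4+7) = Beta(1, 11).
Since α = 1 ≤ 1 and β > 1, the Beta density is monotone decreasing on [0,1]; the mode is at 0.
Mean = 1/(1+11) = 0.083.
Right-skewed posterior ⇒ mode < mean.

MAP = 0.000, posterior mean = 0.083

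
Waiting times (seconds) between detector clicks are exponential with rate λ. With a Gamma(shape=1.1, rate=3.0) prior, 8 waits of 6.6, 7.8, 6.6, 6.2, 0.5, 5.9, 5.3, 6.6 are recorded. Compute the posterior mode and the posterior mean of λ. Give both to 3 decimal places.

MAP = 0.167; posterior mean = 0.188

Σ times = 45.5. Posterior: Gamma(shape = 1.1+8 = 9.1, rate = 3.0+45.5 = 48.5).
Mode = (α−1)/β = 8.1/48.5 = 0.167.
Mean = α/β = 9.1/48.5 = 0.188.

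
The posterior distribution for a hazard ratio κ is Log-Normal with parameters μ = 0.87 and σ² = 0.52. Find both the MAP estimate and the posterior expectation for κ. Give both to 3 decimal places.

Mode = exp(μ − σ²) = exp(0.35) = 1.419.
Mean = exp(μ + σ²/2) = exp(1.130) = 3.096.
The posterior is right-skewed, so the mean exceeds the mode.

MAP estimate = 1.419, posterior expectation = 3.096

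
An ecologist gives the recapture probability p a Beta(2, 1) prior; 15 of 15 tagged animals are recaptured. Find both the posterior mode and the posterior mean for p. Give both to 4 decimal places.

Posterior: Beta(2+15, 1+0) = Beta(17, 1).
Since β = 1 ≤ 1 and α > 1, the Beta density is monotone increasing on [0,1]; the mode is at 1.
Mean = 17/(17+1) = 0.9444.

posterior mode = 1.0000, posterior mean = 0.9444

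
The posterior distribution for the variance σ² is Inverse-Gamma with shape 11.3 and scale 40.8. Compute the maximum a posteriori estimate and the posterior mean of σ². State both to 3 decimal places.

maximum a posteriori estimate = 3.317, posterior mean = 3.961

Mode = β/(α+1) = 40.8/12.3 = 3.317.
Mean = β/(α−1) = 40.8/10.3 = 3.961.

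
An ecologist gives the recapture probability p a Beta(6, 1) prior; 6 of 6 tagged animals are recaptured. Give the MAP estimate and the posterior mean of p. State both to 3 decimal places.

Posterior: Beta(6+6, 1+0) = Beta(12, 1).
Since β = 1 ≤ 1 and α > 1, the Beta density is monotone increasing on [0,1]; the mode is at 1.
Mean = 12/(12+1) = 0.923.
Mode > mean: the posterior has a left tail.

p_MAP = 1.000, E[p|data] = 0.923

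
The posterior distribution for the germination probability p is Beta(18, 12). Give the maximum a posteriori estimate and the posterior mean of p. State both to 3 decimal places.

Mode = (18−1)/(18+12−2) = 17/28 = 0.607.
Mean = 18/(18+12) = 18/30 = 0.600.
Mode > mean: the posterior has a left tail.

MAP: 0.607. Posterior mean: 0.600.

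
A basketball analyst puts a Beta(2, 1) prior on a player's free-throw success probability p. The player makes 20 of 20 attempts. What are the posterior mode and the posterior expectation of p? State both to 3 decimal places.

Posterior: Beta(2+20, 1+0) = Beta(22, 1).
Since β = 1 ≤ 1 and α > 1, the Beta density is monotone increasing on [0,1]; the mode is at 1.
Mean = 22/(22+1) = 0.957.

MAP = 1.000, posterior mean = 0.957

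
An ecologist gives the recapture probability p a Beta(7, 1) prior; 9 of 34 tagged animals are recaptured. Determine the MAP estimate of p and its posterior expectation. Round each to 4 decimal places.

Posterior: Beta(7+9, 1+25) = Beta(16, 26).
Mode = (16−1)/(16+26−2) = 15/40 = 0.3750.
Mean = 16/(16+26) = 16/42 = 0.3810.

p_MAP = 0.3750, E[p|data] = 0.3810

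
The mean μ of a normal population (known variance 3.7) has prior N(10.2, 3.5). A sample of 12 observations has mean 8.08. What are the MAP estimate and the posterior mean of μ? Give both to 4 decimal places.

μ_MAP = 8.2516, E[μ|data] = 8.2516

Posterior for μ is Normal. Precision-weighted mean: (1/3.5·10.2 + 12/3.7·8.08) / (1/3.5 + 12/3.7) = 8.2516.
A Normal posterior is symmetric, so mode = mean.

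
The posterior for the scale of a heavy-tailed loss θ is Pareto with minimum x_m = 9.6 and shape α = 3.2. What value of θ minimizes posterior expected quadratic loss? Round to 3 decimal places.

The Pareto density is strictly decreasing on [x_m, ∞), so the mode is x_m = 9.600.
Mean = α·x_m/(α−1) = 3.2·9.6/2.2 = 13.964.
Quadratic loss ⇒ the optimal estimator is the posterior mean.

13.964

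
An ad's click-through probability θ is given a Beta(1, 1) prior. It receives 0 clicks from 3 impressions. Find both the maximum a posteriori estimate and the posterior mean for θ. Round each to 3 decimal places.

MAP: 0.000. Posterior mean: 0.200.

Posterior: Beta(1+0, 1+3) = Beta(1, 4).
Since α = 1 ≤ 1 and β > 1, the Beta density is monotone decreasing on [0,1]; the mode is at 0.
Mean = 1/(1+4) = 0.200.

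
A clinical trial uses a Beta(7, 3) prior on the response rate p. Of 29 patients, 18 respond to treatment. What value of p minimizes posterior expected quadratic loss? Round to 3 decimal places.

0.641

Posterior: Beta(7+18, 3+11) = Beta(25, 14).
Mode = (25−1)/(25+14−2) = 24/37 = 0.649.
Mean = 25/(25+14) = 25/39 = 0.641.
Quadratic loss ⇒ the optimal estimator is the posterior mean.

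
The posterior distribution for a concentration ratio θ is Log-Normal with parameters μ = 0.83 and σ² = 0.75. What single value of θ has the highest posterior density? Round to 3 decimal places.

1.083

Mode = exp(μ − σ²) = exp(0.08) = 1.083.
Mean = exp(μ + σ²/2) = exp(1.205) = 3.337.
This is the posterior mode — the MAP estimate.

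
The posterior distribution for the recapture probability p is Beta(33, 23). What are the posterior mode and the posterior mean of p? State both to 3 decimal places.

Mode = (33−1)/(33+23−2) = 32/54 = 0.593.
Mean = 33/(33+23) = 33/56 = 0.589.
The posterior is left-skewed, so the mode exceeds the mean.

MAP: 0.593. Posterior mean: 0.589.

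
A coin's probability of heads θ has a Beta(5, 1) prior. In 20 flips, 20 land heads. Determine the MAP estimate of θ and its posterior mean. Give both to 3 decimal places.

Posterior: Beta(5+20, 1+0) = Beta(25, 1).
Since β = 1 ≤ 1 and α > 1, the Beta density is monotone increasing on [0,1]; the mode is at 1.
Mean = 25/(25+1) = 0.962.
The posterior is left-skewed, so the mode exceeds the mean.

MAP: 1.000. Posterior mean: 0.962.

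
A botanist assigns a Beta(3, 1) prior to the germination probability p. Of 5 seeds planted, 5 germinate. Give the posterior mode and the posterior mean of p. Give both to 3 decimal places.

Posterior: Beta(3+5, 1+0) = Beta(8, 1).
Since β = 1 ≤ 1 and α > 1, the Beta density is monotone increasing on [0,1]; the mode is at 1.
Mean = 8/(8+1) = 0.889.

MAP = 1.000; posterior mean = 0.889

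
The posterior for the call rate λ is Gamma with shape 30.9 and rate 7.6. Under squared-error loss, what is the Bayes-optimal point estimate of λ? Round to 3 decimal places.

4.066

Mode = (α−1)/β = 29.9/7.6 = 3.934.
Mean = α/β = 30.9/7.6 = 4.066.
Squared-error loss ⇒ the optimal estimator is the posterior mean.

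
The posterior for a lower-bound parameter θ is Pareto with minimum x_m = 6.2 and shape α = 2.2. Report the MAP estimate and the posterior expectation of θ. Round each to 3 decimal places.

MAP = 6.200, posterior mean = 11.367

The Pareto density is strictly decreasing on [x_m, ∞), so the mode is x_m = 6.200.
Mean = α·x_m/(α−1) = 2.2·6.2/1.2 = 11.367.
The mean is pulled above the mode by the posterior's right skew.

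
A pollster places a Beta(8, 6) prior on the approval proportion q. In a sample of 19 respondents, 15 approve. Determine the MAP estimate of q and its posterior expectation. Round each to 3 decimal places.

MAP: 0.710. Posterior mean: 0.697.

Posterior: Beta(8+15, 6+4) = Beta(23, 10).
Mode = (23−1)/(23+10−2) = 22/31 = 0.710.
Mean = 23/(23+10) = 23/33 = 0.697.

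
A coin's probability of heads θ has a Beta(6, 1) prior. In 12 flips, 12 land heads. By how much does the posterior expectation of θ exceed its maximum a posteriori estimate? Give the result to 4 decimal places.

Posterior: Beta(6+12, 1+0) = Beta(18, 1).
Since β = 1 ≤ 1 and α > 1, the Beta density is monotone increasing on [0,1]; the mode is at 1.
Mean = 18/(18+1) = 0.9474.
Difference = 0.9474 − 1.0000 = -0.0526.
Mode > mean: the posterior has a left tail.

-0.0526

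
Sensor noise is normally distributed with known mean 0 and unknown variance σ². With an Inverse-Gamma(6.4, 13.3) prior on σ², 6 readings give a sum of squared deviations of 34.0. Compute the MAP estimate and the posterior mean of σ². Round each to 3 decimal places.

MAP = 2.913; posterior mean = 3.607

Posterior: Inverse-Gamma(shape = 6.4+6/2 = 9.4, scale = 13.3+34.0/2 = 30.3).
Mode = β/(α+1) = 30.3/10.4 = 2.913.
Mean = β/(α−1) = 30.3/8.4 = 3.607.
Right-skewed posterior ⇒ mode < mean.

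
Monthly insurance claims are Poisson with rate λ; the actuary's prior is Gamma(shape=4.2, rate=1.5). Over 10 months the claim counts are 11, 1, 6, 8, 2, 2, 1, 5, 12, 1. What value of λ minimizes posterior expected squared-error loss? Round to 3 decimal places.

Σ counts = 49. Posterior: Gamma(shape = 4.2+49 = 53.2, rate = 1.5+10 = 11.5).
Mode = (α−1)/β = 52.2/11.5 = 4.539.
Mean = α/β = 53.2/11.5 = 4.626.
Squared-error loss ⇒ the optimal estimator is the posterior mean.

4.626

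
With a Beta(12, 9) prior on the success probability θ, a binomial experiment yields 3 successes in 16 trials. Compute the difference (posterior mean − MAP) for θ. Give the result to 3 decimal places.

0.005

Posterior: Beta(12+3, 9+13) = Beta(15, 22).
Mode = (15−1)/(15+22−2) = 14/35 = 0.400.
Mean = 15/(15+22) = 15/37 = 0.405.
Difference = 0.405 − 0.400 = 0.005.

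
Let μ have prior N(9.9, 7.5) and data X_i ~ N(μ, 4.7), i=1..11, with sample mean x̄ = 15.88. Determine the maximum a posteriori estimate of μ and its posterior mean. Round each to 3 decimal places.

maximum a posteriori estimate = 15.558, posterior mean = 15.558

Posterior for μ is Normal. Precision-weighted mean: (1/7.5·9.9 + 11/4.7·15.88) / (1/7.5 + 11/4.7) = 15.558.
A Normal posterior is symmetric, so mode = mean.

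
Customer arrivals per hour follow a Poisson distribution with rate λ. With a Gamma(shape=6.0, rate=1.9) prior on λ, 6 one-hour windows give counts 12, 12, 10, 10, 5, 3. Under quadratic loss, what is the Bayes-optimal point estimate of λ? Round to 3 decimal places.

7.342

Σ counts = 52. Posterior: Gamma(shape = 6.0+52 = 58.0, rate = 1.9+6 = 7.9).
Mode = (α−1)/β = 57.0/7.9 = 7.215.
Mean = α/β = 58.0/7.9 = 7.342.
Quadratic loss ⇒ the optimal estimator is the posterior mean.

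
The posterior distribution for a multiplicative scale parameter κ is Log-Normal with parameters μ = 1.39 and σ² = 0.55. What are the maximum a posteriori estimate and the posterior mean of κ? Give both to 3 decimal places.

MAP = 2.316, posterior mean = 5.286

Mode = exp(μ − σ²) = exp(0.84) = 2.316.
Mean = exp(μ + σ²/2) = exp(1.665) = 5.286.
Right-skewed posterior ⇒ mode < mean.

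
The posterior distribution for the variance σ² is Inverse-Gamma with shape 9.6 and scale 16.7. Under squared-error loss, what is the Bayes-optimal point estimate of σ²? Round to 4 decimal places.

1.9419

Mode = β/(α+1) = 16.7/10.6 = 1.5755.
Mean = β/(α−1) = 16.7/8.6 = 1.9419.
Squared-error loss ⇒ the optimal estimator is the posterior mean.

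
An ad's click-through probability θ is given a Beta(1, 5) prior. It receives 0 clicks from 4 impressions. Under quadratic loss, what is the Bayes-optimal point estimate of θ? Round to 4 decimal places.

Posterior: Beta(1+0, 5+4) = Beta(1, 9).
Since α = 1 ≤ 1 and β > 1, the Beta density is monotone decreasing on [0,1]; the mode is at 0.
Mean = 1/(1+9) = 0.1000.
Quadratic loss ⇒ the optimal estimator is the posterior mean.

0.1000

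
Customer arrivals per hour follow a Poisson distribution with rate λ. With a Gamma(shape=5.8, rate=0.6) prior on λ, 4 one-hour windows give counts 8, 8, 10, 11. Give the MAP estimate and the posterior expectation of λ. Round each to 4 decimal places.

Σ counts = 37. Posterior: Gamma(shape = 5.8+37 = 42.8, rate = 0.6+4 = 4.6).
Mode = (α−1)/β = 41.8/4.6 = 9.0870.
Mean = α/β = 42.8/4.6 = 9.3043.
Right-skewed posterior ⇒ mode < mean.

MAP estimate = 9.0870, posterior expectation = 9.3043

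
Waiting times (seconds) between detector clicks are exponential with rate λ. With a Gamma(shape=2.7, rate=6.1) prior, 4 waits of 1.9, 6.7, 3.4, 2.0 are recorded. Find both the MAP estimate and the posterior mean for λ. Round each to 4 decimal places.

Σ times = 14.0. Posterior: Gamma(shape = 2.7+4 = 6.7, rate = 6.1+14.0 = 20.1).
Mode = (α−1)/β = 5.7/20.1 = 0.2836.
Mean = α/β = 6.7/20.1 = 0.3333.

MAP = 0.2836, posterior mean = 0.3333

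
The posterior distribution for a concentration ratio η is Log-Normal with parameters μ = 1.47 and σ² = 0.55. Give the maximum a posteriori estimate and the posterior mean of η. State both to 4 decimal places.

Mode = exp(μ − σ²) = exp(0.92) = 2.5093.
Mean = exp(μ + σ²/2) = exp(1.745) = 5.7259.
The mean is pulled above the mode by the posterior's right skew.

MAP = 2.5093, posterior mean = 5.7259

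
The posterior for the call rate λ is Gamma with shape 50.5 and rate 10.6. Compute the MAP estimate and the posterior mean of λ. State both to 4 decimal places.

Mode = (α−1)/β = 49.5/10.6 = 4.6698.
Mean = α/β = 50.5/10.6 = 4.7642.
Mean > mode: the posterior has a right tail.

λ_MAP = 4.6698, E[λ|data] = 4.7642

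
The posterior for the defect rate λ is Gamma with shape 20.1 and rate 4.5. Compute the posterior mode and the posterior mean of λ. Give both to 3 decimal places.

MAP = 4.244, posterior mean = 4.467

Mode = (α−1)/β = 19.1/4.5 = 4.244.
Mean = α/β = 20.1/4.5 = 4.467.
Right-skewed posterior ⇒ mode < mean.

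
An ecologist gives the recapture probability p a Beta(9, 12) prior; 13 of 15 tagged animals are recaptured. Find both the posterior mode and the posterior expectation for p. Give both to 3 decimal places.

Posterior: Beta(9+13, 12+2) = Beta(22, 14).
Mode = (22−1)/(22+14−2) = 21/34 = 0.618.
Mean = 22/(22+14) = 22/36 = 0.611.
Mode > mean: the posterior has a left tail.

MAP = 0.618; posterior mean = 0.611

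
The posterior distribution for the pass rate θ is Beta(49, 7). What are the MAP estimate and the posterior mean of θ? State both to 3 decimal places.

MAP estimate = 0.889, posterior mean = 0.875

Mode = (49−1)/(49+7−2) = 48/54 = 0.889.
Mean = 49/(49+7) = 49/56 = 0.875.
The mean is pulled below the mode by the posterior's left skew.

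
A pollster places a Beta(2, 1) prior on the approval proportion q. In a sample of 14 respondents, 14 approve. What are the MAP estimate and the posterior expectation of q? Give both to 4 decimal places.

Posterior: Beta(2+14, 1+0) = Beta(16, 1).
Since β = 1 ≤ 1 and α > 1, the Beta density is monotone increasing on [0,1]; the mode is at 1.
Mean = 16/(16+1) = 0.9412.
The mean is pulled below the mode by the posterior's left skew.

q_MAP = 1.0000, E[q|data] = 0.9412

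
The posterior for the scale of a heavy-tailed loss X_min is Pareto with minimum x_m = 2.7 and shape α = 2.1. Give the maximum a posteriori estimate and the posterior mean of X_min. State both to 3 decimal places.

MAP = 2.700, posterior mean = 5.155

The Pareto density is strictly decreasing on [x_m, ∞), so the mode is x_m = 2.700.
Mean = α·x_m/(α−1) = 2.1·2.7/1.1 = 5.155.
Mean > mode: the posterior has a right tail.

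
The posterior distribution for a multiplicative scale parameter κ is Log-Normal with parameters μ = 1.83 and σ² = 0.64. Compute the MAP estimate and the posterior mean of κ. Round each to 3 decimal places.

MAP = 3.287; posterior mean = 8.585

Mode = exp(μ − σ²) = exp(1.19) = 3.287.
Mean = exp(μ + σ²/2) = exp(2.150) = 8.585.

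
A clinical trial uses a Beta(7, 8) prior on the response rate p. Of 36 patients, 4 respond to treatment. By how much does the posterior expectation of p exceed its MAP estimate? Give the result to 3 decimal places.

Posterior: Beta(7+4, 8+32) = Beta(11, 40).
Mode = (11−1)/(11+40−2) = 10/49 = 0.204.
Mean = 11/(11+40) = 11/51 = 0.216.
Difference = 0.216 − 0.204 = 0.012.
Mean > mode: the posterior has a right tail.

0.012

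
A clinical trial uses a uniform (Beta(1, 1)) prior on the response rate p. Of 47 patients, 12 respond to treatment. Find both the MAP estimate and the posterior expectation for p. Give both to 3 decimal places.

MAP: 0.255. Posterior mean: 0.265.

Posterior: Beta(1+12, 1+35) = Beta(13, 36).
Mode = (13−1)/(13+36−2) = 12/47 = 0.255.
Mean = 13/(13+36) = 13/49 = 0.265.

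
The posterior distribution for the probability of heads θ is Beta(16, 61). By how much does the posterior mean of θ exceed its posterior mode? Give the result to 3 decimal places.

0.008

Mode = (16−1)/(16+61−2) = 15/75 = 0.200.
Mean = 16/(16+61) = 16/77 = 0.208.
Difference = 0.208 − 0.200 = 0.008.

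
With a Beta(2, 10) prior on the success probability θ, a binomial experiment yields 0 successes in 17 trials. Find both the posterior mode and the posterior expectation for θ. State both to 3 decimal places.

MAP: 0.037. Posterior mean: 0.069.

Posterior: Beta(2+0, 10+17) = Beta(2, 27).
Mode = (2−1)/(2+27−2) = 1/27 = 0.037.
Mean = 2/(2+27) = 2/29 = 0.069.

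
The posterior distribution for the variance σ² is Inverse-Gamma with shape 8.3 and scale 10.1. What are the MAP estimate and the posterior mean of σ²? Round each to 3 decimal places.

Mode = β/(α+1) = 10.1/9.3 = 1.086.
Mean = β/(α−1) = 10.1/7.3 = 1.384.

σ²_MAP = 1.086, E[σ²|data] = 1.384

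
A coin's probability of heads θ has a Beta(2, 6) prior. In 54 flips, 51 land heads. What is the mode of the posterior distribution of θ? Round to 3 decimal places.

Posterior: Beta(2+51, 6+3) = Beta(53, 9).
Mode = (53−1)/(53+9−2) = 52/60 = 0.867.
Mean = 53/(53+9) = 53/62 = 0.855.
This is the posterior mode — the MAP estimate.

0.867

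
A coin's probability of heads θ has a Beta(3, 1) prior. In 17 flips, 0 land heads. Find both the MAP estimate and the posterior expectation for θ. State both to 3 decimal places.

Posterior: Beta(3+0, 1+17) = Beta(3, 18).
Mode = (3−1)/(3+18−2) = 2/19 = 0.105.
Mean = 3/(3+18) = 3/21 = 0.143.
Right-skewed posterior ⇒ mode < mean.

MAP = 0.105, posterior mean = 0.143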